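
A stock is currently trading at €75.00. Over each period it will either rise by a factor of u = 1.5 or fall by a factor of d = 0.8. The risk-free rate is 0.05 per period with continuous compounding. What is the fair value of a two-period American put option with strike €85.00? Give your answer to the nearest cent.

Risk-neutral probability p = (e^0.05 − 0.8)/(1.5 − 0.8) = 0.2513/0.7000 = 0.3590
Terminal stock prices: S_uu = 168.8, S_ud = 90, S_dd = 48
Terminal payoffs (K − S): max(-83.75, 0) = 0, max(-5, 0) = 0, max(37, 0) = 37
Node u (S = 112.5): continuation = e^(−0.05)·[0.3590·0.0000 + 0.6410·0.0000] = 0.0000; exercise value = 0.0000 ≤ continuation, so V_u = 0.0000
Node d (S = 60): continuation = e^(−0.05)·[0.3590·0.0000 + 0.6410·37.0000] = 22.5618; exercise value = 25.0000 > continuation, so V_d = 25.0000 (exercise)
Node 0 (S = 75): continuation = e^(−0.05)·[0.3590·0.0000 + 0.6410·25.0000] = 15.2444; exercise value = 10.0000 ≤ continuation, so V_0 = 15.2444

€15.24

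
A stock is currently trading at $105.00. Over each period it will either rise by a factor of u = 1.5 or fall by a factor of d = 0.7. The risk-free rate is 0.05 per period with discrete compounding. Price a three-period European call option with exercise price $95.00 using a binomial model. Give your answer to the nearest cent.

$38.40

Risk-neutral probability p = (1 + 0.05 − 0.7)/(1.5 − 0.7) = 0.3500/0.8000 = 0.4375
Terminal stock prices: S_uuu = 354.4, S_uud = 165.4, S_udd = 77.17, S_ddd = 36.01
Terminal payoffs (S − K): max(259.4, 0) = 259.4, max(70.38, 0) = 70.38, max(-17.83, 0) = 0, max(-58.99, 0) = 0
Node uu (S = 236.2): V_uu = 1/1.05·[0.4375·259.3750 + 0.5625·70.3750] = 145.7738
Node ud (S = 110.2): V_ud = 1/1.05·[0.4375·70.3750 + 0.5625·0.0000] = 29.3229
Node dd (S = 51.45): V_dd = 1/1.05·[0.4375·0.0000 + 0.5625·0.0000] = 0.0000
Node u (S = 157.5): V_u = 1/1.05·[0.4375·145.7738 + 0.5625·29.3229] = 76.4478
Node d (S = 73.5): V_d = 1/1.05·[0.4375·29.3229 + 0.5625·0.0000] = 12.2179
Node 0 (S = 105): V_0 = 1/1.05·[0.4375·76.4478 + 0.5625·12.2179] = 38.3985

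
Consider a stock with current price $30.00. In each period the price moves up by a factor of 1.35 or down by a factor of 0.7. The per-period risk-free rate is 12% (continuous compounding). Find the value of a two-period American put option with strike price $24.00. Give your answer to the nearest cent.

$0.91

Risk-neutral probability p = (e^0.12 − 0.7)/(1.35 − 0.7) = 0.4275/0.6500 = 0.6577
Terminal stock prices: S_uu = 54.68, S_ud = 28.35, S_dd = 14.7
Terminal payoffs (K − S): max(-30.68, 0) = 0, max(-4.35, 0) = 0, max(9.3, 0) = 9.3
Node u (S = 40.5): continuation = e^(−0.12)·[0.6577·0.0000 + 0.3423·0.0000] = 0.0000; exercise value = 0.0000 ≤ continuation, so V_u = 0.0000
Node d (S = 21): continuation = e^(−0.12)·[0.6577·0.0000 + 0.3423·9.3000] = 2.8235; exercise value = 3.0000 > continuation, so V_d = 3.0000 (exercise)
Node 0 (S = 30): continuation = e^(−0.12)·[0.6577·0.0000 + 0.3423·3.0000] = 0.9108; exercise value = 0.0000 ≤ continuation, so V_0 = 0.9108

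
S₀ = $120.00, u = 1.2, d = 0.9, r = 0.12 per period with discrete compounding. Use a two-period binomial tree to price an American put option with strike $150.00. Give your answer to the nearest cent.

$30.00

Risk-neutral probability p = (1 + 0.12 − 0.9)/(1.2 − 0.9) = 0.2200/0.3000 = 0.7333
Terminal stock prices: S_uu = 172.8, S_ud = 129.6, S_dd = 97.2
Terminal payoffs (K − S): max(-22.8, 0) = 0, max(20.4, 0) = 20.4, max(52.8, 0) = 52.8
Node u (S = 144): continuation = 1/1.12·[0.7333·0.0000 + 0.2667·20.4000] = 4.8571; exercise value = 6.0000 > continuation, so V_u = 6.0000 (exercise)
Node d (S = 108): continuation = 1/1.12·[0.7333·20.4000 + 0.2667·52.8000] = 25.9286; exercise value = 42.0000 > continuation, so V_d = 42.0000 (exercise)
Node 0 (S = 120): continuation = 1/1.12·[0.7333·6.0000 + 0.2667·42.0000] = 13.9286; exercise value = 30.0000 > continuation, so V_0 = 30.0000 (exercise)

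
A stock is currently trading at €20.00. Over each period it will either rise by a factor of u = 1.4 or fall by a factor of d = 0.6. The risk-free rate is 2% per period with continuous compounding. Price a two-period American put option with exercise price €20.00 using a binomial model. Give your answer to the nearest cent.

€4.49

Risk-neutral probability p = (e^0.02 − 0.6)/(1.4 − 0.6) = 0.4202/0.8000 = 0.5253
Terminal stock prices: S_uu = 39.2, S_ud = 16.8, S_dd = 7.2
Terminal payoffs (K − S): max(-19.2, 0) = 0, max(3.2, 0) = 3.2, max(12.8, 0) = 12.8
Node u (S = 28): continuation = e^(−0.02)·[0.5253·0.0000 + 0.4747·3.2000] = 1.4891; exercise value = 0.0000 ≤ continuation, so V_u = 1.4891
Node d (S = 12): continuation = e^(−0.02)·[0.5253·3.2000 + 0.4747·12.8000] = 7.6040; exercise value = 8.0000 > continuation, so V_d = 8.0000 (exercise)
Node 0 (S = 20): continuation = e^(−0.02)·[0.5253·1.4891 + 0.4747·8.0000] = 4.4895; exercise value = 0.0000 ≤ continuation, so V_0 = 4.4895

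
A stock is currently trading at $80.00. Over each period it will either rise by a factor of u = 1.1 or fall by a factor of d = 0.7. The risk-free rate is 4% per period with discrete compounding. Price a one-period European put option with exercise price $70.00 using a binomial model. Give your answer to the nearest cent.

$2.02

Risk-neutral probability p = (1 + 0.04 − 0.7)/(1.1 − 0.7) = 0.3400/0.4000 = 0.8500
Terminal stock prices: S_u = 88, S_d = 56
Terminal payoffs (K − S): max(-18, 0) = 0, max(14, 0) = 14
Node 0 (S = 80): V_0 = 1/1.04·[0.8500·0.0000 + 0.1500·14.0000] = 2.0192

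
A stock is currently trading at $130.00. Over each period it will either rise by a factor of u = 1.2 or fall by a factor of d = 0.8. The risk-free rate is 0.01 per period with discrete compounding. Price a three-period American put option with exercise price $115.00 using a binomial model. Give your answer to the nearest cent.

$10.52

Risk-neutral probability p = (1 + 0.01 − 0.8)/(1.2 − 0.8) = 0.2100/0.4000 = 0.5250
Terminal stock prices: S_uuu = 224.6, S_uud = 149.8, S_udd = 99.84, S_ddd = 66.56
Terminal payoffs (K − S): max(-109.6, 0) = 0, max(-34.76, 0) = 0, max(15.16, 0) = 15.16, max(48.44, 0) = 48.44
Node uu (S = 187.2): continuation = 1/1.01·[0.5250·0.0000 + 0.4750·0.0000] = 0.0000; exercise value = 0.0000 ≤ continuation, so V_uu = 0.0000
Node ud (S = 124.8): continuation = 1/1.01·[0.5250·0.0000 + 0.4750·15.1600] = 7.1297; exercise value = 0.0000 ≤ continuation, so V_ud = 7.1297
Node dd (S = 83.2): continuation = 1/1.01·[0.5250·15.1600 + 0.4750·48.4400] = 30.6614; exercise value = 31.8000 > continuation, so V_dd = 31.8000 (exercise)
Node u (S = 156): continuation = 1/1.01·[0.5250·0.0000 + 0.4750·7.1297] = 3.3531; exercise value = 0.0000 ≤ continuation, so V_u = 3.3531
Node d (S = 104): continuation = 1/1.01·[0.5250·7.1297 + 0.4750·31.8000] = 18.6615; exercise value = 11.0000 ≤ continuation, so V_d = 18.6615
Node 0 (S = 130): continuation = 1/1.01·[0.5250·3.3531 + 0.4750·18.6615] = 10.5194; exercise value = 0.0000 ≤ continuation, so V_0 = 10.5194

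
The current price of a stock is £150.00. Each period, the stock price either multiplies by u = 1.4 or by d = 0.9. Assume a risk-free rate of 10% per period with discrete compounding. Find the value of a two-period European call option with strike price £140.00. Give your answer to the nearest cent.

Risk-neutral probability p = (1 + 0.1 − 0.9)/(1.4 − 0.9) = 0.2000/0.5000 = 0.4000
Terminal stock prices: S_uu = 294, S_ud = 189, S_dd = 121.5
Terminal payoffs (S − K): max(154, 0) = 154, max(49, 0) = 49, max(-18.5, 0) = 0
Node u (S = 210): V_u = 1/1.1·[0.4000·154.0000 + 0.6000·49.0000] = 82.7273
Node d (S = 135): V_d = 1/1.1·[0.4000·49.0000 + 0.6000·0.0000] = 17.8182
Node 0 (S = 150): V_0 = 1/1.1·[0.4000·82.7273 + 0.6000·17.8182] = 39.8017

£39.80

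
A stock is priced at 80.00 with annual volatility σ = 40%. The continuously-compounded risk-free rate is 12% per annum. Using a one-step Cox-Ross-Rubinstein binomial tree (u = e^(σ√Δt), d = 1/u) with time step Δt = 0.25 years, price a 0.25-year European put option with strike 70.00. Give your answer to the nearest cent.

2.07

CRR parameters: u = e^(σ√Δt) = e^(0.4·√0.25) = 1.2214, d = 1/u = 0.8187
Per-period rate: rΔt = 0.12·0.25 = 0.03, so R = e^0.03 = 1.0305
Risk-neutral probability p = (e^0.03 − 0.8187)/(1.2214 − 0.8187) = 0.2117/0.4027 = 0.5258
Terminal stock prices: S_u = 97.71, S_d = 65.5
Terminal payoffs (K − S): max(-27.71, 0) = 0, max(4.502, 0) = 4.502
Node 0 (S = 80): V_0 = e^(−0.03)·[0.5258·0.0000 + 0.4742·4.5015] = 2.0716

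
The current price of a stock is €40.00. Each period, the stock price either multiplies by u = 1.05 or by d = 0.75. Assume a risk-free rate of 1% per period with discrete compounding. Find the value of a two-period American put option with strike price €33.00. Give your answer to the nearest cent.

Risk-neutral probability p = (1 + 0.01 − 0.75)/(1.05 − 0.75) = 0.2600/0.3000 = 0.8667
Terminal stock prices: S_uu = 44.1, S_ud = 31.5, S_dd = 22.5
Terminal payoffs (K − S): max(-11.1, 0) = 0, max(1.5, 0) = 1.5, max(10.5, 0) = 10.5
Node u (S = 42): continuation = 1/1.01·[0.8667·0.0000 + 0.1333·1.5000] = 0.1980; exercise value = 0.0000 ≤ continuation, so V_u = 0.1980
Node d (S = 30): continuation = 1/1.01·[0.8667·1.5000 + 0.1333·10.5000] = 2.6733; exercise value = 3.0000 > continuation, so V_d = 3.0000 (exercise)
Node 0 (S = 40): continuation = 1/1.01·[0.8667·0.1980 + 0.1333·3.0000] = 0.5660; exercise value = 0.0000 ≤ continuation, so V_0 = 0.5660

€0.57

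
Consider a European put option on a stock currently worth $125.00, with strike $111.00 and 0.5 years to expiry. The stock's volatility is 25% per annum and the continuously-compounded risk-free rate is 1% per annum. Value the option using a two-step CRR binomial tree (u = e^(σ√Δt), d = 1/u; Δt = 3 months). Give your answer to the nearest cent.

CRR parameters: u = e^(σ√Δt) = e^(0.25·√0.25) = 1.1331, d = 1/u = 0.8825
Per-period rate: rΔt = 0.01·0.25 = 0.0025, so R = e^0.0025 = 1.0025
Risk-neutral probability p = (e^0.0025 − 0.8825)/(1.1331 − 0.8825) = 0.1200/0.2507 = 0.4788
Terminal stock prices: S_uu = 160.5, S_ud = 125, S_dd = 97.35
Terminal payoffs (K − S): max(-49.5, 0) = 0, max(-14, 0) = 0, max(13.65, 0) = 13.65
Node u (S = 141.6): V_u = e^(−0.0025)·[0.4788·0.0000 + 0.5212·0.0000] = 0.0000
Node d (S = 110.3): V_d = e^(−0.0025)·[0.4788·0.0000 + 0.5212·13.6499] = 7.0969
Node 0 (S = 125): V_0 = e^(−0.0025)·[0.4788·0.0000 + 0.5212·7.0969] = 3.6898

$3.69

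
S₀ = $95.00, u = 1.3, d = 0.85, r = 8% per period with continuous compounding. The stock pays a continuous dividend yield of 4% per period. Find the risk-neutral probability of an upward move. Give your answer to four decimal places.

p = 0.4240

Per-period risk-free factor R = e^0.08 = 1.0833; dividend-adjusted growth = e^(0.08−0.04) = 1.0408.
Risk-neutral probability p = (1.0408 − 0.85)/(1.3 − 0.85) = 0.1908/0.4500 = 0.4240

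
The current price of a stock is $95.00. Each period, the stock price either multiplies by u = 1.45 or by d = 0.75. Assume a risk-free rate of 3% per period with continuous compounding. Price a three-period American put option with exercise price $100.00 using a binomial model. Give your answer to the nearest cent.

$21.68

Risk-neutral probability p = (e^0.03 − 0.75)/(1.45 − 0.75) = 0.2805/0.7000 = 0.4006
Terminal stock prices: S_uuu = 289.6, S_uud = 149.8, S_udd = 77.48, S_ddd = 40.08
Terminal payoffs (K − S): max(-189.6, 0) = 0, max(-49.8, 0) = 0, max(22.52, 0) = 22.52, max(59.92, 0) = 59.92
Node uu (S = 199.7): continuation = e^(−0.03)·[0.4006·0.0000 + 0.5994·0.0000] = 0.0000; exercise value = 0.0000 ≤ continuation, so V_uu = 0.0000
Node ud (S = 103.3): continuation = e^(−0.03)·[0.4006·0.0000 + 0.5994·22.5156] = 13.0959; exercise value = 0.0000 ≤ continuation, so V_ud = 13.0959
Node dd (S = 53.44): continuation = e^(−0.03)·[0.4006·22.5156 + 0.5994·59.9219] = 43.6071; exercise value = 46.5625 > continuation, so V_dd = 46.5625 (exercise)
Node u (S = 137.8): continuation = e^(−0.03)·[0.4006·0.0000 + 0.5994·13.0959] = 7.6171; exercise value = 0.0000 ≤ continuation, so V_u = 7.6171
Node d (S = 71.25): continuation = e^(−0.03)·[0.4006·13.0959 + 0.5994·46.5625] = 32.1743; exercise value = 28.7500 ≤ continuation, so V_d = 32.1743
Node 0 (S = 95): continuation = e^(−0.03)·[0.4006·7.6171 + 0.5994·32.1743] = 21.6753; exercise value = 5.0000 ≤ continuation, so V_0 = 21.6753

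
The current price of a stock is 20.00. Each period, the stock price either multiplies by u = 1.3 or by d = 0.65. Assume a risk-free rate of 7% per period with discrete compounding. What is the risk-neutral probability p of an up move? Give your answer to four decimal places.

Risk-neutral probability p = (1 + 0.07 − 0.65)/(1.3 − 0.65) = 0.4200/0.6500 = 0.6462

p = 0.6462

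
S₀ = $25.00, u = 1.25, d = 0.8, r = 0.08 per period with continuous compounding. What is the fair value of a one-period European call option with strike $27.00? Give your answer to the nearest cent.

$2.47

Risk-neutral probability p = (e^0.08 − 0.8)/(1.25 − 0.8) = 0.2833/0.4500 = 0.6295
Terminal stock prices: S_u = 31.25, S_d = 20
Terminal payoffs (S − K): max(4.25, 0) = 4.25, max(-7, 0) = 0
Node 0 (S = 25): V_0 = e^(−0.08)·[0.6295·4.2500 + 0.3705·0.0000] = 2.4698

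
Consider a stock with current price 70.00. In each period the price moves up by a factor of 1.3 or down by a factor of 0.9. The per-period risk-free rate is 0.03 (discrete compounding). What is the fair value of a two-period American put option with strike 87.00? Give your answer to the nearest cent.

Risk-neutral probability p = (1 + 0.03 − 0.9)/(1.3 − 0.9) = 0.1300/0.4000 = 0.3250
Terminal stock prices: S_uu = 118.3, S_ud = 81.9, S_dd = 56.7
Terminal payoffs (K − S): max(-31.3, 0) = 0, max(5.1, 0) = 5.1, max(30.3, 0) = 30.3
Node u (S = 91): continuation = 1/1.03·[0.3250·0.0000 + 0.6750·5.1000] = 3.3422; exercise value = 0.0000 ≤ continuation, so V_u = 3.3422
Node d (S = 63): continuation = 1/1.03·[0.3250·5.1000 + 0.6750·30.3000] = 21.4660; exercise value = 24.0000 > continuation, so V_d = 24.0000 (exercise)
Node 0 (S = 70): continuation = 1/1.03·[0.3250·3.3422 + 0.6750·24.0000] = 16.7827; exercise value = 17.0000 > continuation, so V_0 = 17.0000 (exercise)

17.00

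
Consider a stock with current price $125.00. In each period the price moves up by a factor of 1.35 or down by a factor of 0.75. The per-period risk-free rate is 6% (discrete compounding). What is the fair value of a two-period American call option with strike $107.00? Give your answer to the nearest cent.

$37.40

Risk-neutral probability p = (1 + 0.06 − 0.75)/(1.35 − 0.75) = 0.3100/0.6000 = 0.5167
Terminal stock prices: S_uu = 227.8, S_ud = 126.6, S_dd = 70.31
Terminal payoffs (S − K): max(120.8, 0) = 120.8, max(19.56, 0) = 19.56, max(-36.69, 0) = 0
Node u (S = 168.8): continuation = 1/1.06·[0.5167·120.8125 + 0.4833·19.5625] = 67.8066; exercise value = 61.7500 ≤ continuation, so V_u = 67.8066
Node d (S = 93.75): continuation = 1/1.06·[0.5167·19.5625 + 0.4833·0.0000] = 9.5352; exercise value = 0.0000 ≤ continuation, so V_d = 9.5352
Node 0 (S = 125): continuation = 1/1.06·[0.5167·67.8066 + 0.4833·9.5352] = 37.3982; exercise value = 18.0000 ≤ continuation, so V_0 = 37.3982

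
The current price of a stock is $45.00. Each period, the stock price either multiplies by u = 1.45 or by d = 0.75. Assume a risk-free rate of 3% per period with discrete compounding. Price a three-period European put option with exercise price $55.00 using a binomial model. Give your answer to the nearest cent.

$14.35

Risk-neutral probability p = (1 + 0.03 − 0.75)/(1.45 − 0.75) = 0.2800/0.7000 = 0.4000
Terminal stock prices: S_uuu = 137.2, S_uud = 70.96, S_udd = 36.7, S_ddd = 18.98
Terminal payoffs (K − S): max(-82.19, 0) = 0, max(-15.96, 0) = 0, max(18.3, 0) = 18.3, max(36.02, 0) = 36.02
Node uu (S = 94.61): V_uu = 1/1.03·[0.4000·0.0000 + 0.6000·0.0000] = 0.0000
Node ud (S = 48.94): V_ud = 1/1.03·[0.4000·0.0000 + 0.6000·18.2969] = 10.6584
Node dd (S = 25.31): V_dd = 1/1.03·[0.4000·18.2969 + 0.6000·36.0156] = 28.0856
Node u (S = 65.25): V_u = 1/1.03·[0.4000·0.0000 + 0.6000·10.6584] = 6.2088
Node d (S = 33.75): V_d = 1/1.03·[0.4000·10.6584 + 0.6000·28.0856] = 20.4997
Node 0 (S = 45): V_0 = 1/1.03·[0.4000·6.2088 + 0.6000·20.4997] = 14.3527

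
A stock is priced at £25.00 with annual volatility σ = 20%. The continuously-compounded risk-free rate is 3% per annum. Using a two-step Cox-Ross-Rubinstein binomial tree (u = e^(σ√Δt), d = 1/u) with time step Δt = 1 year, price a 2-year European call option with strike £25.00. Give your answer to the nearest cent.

£3.20

CRR parameters: u = e^(σ√Δt) = e^(0.2·√1) = 1.2214, d = 1/u = 0.8187
Per-period rate: rΔt = 0.03·1 = 0.03, so R = e^0.03 = 1.0305
Risk-neutral probability p = (e^0.03 − 0.8187)/(1.2214 − 0.8187) = 0.2117/0.4027 = 0.5258
Terminal stock prices: S_uu = 37.3, S_ud = 25, S_dd = 16.76
Terminal payoffs (S − K): max(12.3, 0) = 12.3, max(0, 0) = 0, max(-8.242, 0) = 0
Node u (S = 30.54): V_u = e^(−0.03)·[0.5258·12.2956 + 0.4742·0.0000] = 6.2739
Node d (S = 20.47): V_d = e^(−0.03)·[0.5258·0.0000 + 0.4742·0.0000] = 0.0000
Node 0 (S = 25): V_0 = e^(−0.03)·[0.5258·6.2739 + 0.4742·0.0000] = 3.2013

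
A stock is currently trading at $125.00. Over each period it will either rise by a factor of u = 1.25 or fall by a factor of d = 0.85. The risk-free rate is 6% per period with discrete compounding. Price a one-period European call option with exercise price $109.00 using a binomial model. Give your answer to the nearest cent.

$23.40

Risk-neutral probability p = (1 + 0.06 − 0.85)/(1.25 − 0.85) = 0.2100/0.4000 = 0.5250
Terminal stock prices: S_u = 156.2, S_d = 106.2
Terminal payoffs (S − K): max(47.25, 0) = 47.25, max(-2.75, 0) = 0
Node 0 (S = 125): V_0 = 1/1.06·[0.5250·47.2500 + 0.4750·0.0000] = 23.4021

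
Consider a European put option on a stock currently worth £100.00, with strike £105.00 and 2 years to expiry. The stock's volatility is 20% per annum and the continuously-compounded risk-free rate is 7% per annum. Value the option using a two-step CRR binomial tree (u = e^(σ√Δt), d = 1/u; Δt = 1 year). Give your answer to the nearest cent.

CRR parameters: u = e^(σ√Δt) = e^(0.2·√1) = 1.2214, d = 1/u = 0.8187
Per-period rate: rΔt = 0.07·1 = 0.07, so R = e^0.07 = 1.0725
Risk-neutral probability p = (e^0.07 − 0.8187)/(1.2214 − 0.8187) = 0.2538/0.4027 = 0.6302
Terminal stock prices: S_uu = 149.2, S_ud = 100, S_dd = 67.03
Terminal payoffs (K − S): max(-44.18, 0) = 0, max(5, 0) = 5, max(37.97, 0) = 37.97
Node u (S = 122.1): V_u = e^(−0.07)·[0.6302·0.0000 + 0.3698·5.0000] = 1.7238
Node d (S = 81.87): V_d = e^(−0.07)·[0.6302·5.0000 + 0.3698·37.9680] = 16.0283
Node 0 (S = 100): V_0 = e^(−0.07)·[0.6302·1.7238 + 0.3698·16.0283] = 6.5390

£6.54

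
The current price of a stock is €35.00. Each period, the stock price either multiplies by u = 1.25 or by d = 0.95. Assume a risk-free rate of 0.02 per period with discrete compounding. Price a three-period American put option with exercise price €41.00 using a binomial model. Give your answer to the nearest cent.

Risk-neutral probability p = (1 + 0.02 − 0.95)/(1.25 − 0.95) = 0.0700/0.3000 = 0.2333
Terminal stock prices: S_uuu = 68.36, S_uud = 51.95, S_udd = 39.48, S_ddd = 30.01
Terminal payoffs (K − S): max(-27.36, 0) = 0, max(-10.95, 0) = 0, max(1.516, 0) = 1.516, max(10.99, 0) = 10.99
Node uu (S = 54.69): continuation = 1/1.02·[0.2333·0.0000 + 0.7667·0.0000] = 0.0000; exercise value = 0.0000 ≤ continuation, so V_uu = 0.0000
Node ud (S = 41.56): continuation = 1/1.02·[0.2333·0.0000 + 0.7667·1.5156] = 1.1392; exercise value = 0.0000 ≤ continuation, so V_ud = 1.1392
Node dd (S = 31.59): continuation = 1/1.02·[0.2333·1.5156 + 0.7667·10.9919] = 8.6086; exercise value = 9.4125 > continuation, so V_dd = 9.4125 (exercise)
Node u (S = 43.75): continuation = 1/1.02·[0.2333·0.0000 + 0.7667·1.1392] = 0.8563; exercise value = 0.0000 ≤ continuation, so V_u = 0.8563
Node d (S = 33.25): continuation = 1/1.02·[0.2333·1.1392 + 0.7667·9.4125] = 7.3354; exercise value = 7.7500 > continuation, so V_d = 7.7500 (exercise)
Node 0 (S = 35): continuation = 1/1.02·[0.2333·0.8563 + 0.7667·7.7500] = 6.0210; exercise value = 6.0000 ≤ continuation, so V_0 = 6.0210

€6.02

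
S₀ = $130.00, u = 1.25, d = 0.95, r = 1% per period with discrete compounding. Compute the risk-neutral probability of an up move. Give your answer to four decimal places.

p = 0.2000

Risk-neutral probability p = (1 + 0.01 − 0.95)/(1.25 − 0.95) = 0.0600/0.3000 = 0.2000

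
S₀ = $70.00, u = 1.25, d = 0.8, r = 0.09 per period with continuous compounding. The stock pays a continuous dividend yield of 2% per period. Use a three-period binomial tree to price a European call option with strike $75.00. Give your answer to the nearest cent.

$14.60

Per-period risk-free factor R = e^0.09 = 1.0942; dividend-adjusted growth = e^(0.09−0.02) = 1.0725.
Risk-neutral probability p = (1.0725 − 0.8)/(1.25 − 0.8) = 0.2725/0.4500 = 0.6056
Terminal stock prices: S_uuu = 136.7, S_uud = 87.5, S_udd = 56, S_ddd = 35.84
Terminal payoffs (S − K): max(61.72, 0) = 61.72, max(12.5, 0) = 12.5, max(-19, 0) = 0, max(-39.16, 0) = 0
Node uu (S = 109.4): V_uu = e^(−0.09)·[0.6056·61.7188 + 0.3944·12.5000] = 38.6644
Node ud (S = 70): V_ud = e^(−0.09)·[0.6056·12.5000 + 0.3944·0.0000] = 6.9182
Node dd (S = 44.8): V_dd = e^(−0.09)·[0.6056·0.0000 + 0.3944·0.0000] = 0.0000
Node u (S = 87.5): V_u = e^(−0.09)·[0.6056·38.6644 + 0.3944·6.9182] = 23.8928
Node d (S = 56): V_d = e^(−0.09)·[0.6056·6.9182 + 0.3944·0.0000] = 3.8289
Node 0 (S = 70): V_0 = e^(−0.09)·[0.6056·23.8928 + 0.3944·3.8289] = 14.6037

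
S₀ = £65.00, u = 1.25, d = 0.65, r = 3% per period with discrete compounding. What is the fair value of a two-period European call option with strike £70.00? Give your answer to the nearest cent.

Risk-neutral probability p = (1 + 0.03 − 0.65)/(1.25 − 0.65) = 0.3800/0.6000 = 0.6333
Terminal stock prices: S_uu = 101.6, S_ud = 52.81, S_dd = 27.46
Terminal payoffs (S − K): max(31.56, 0) = 31.56, max(-17.19, 0) = 0, max(-42.54, 0) = 0
Node u (S = 81.25): V_u = 1/1.03·[0.6333·31.5625 + 0.3667·0.0000] = 19.4074
Node d (S = 42.25): V_d = 1/1.03·[0.6333·0.0000 + 0.3667·0.0000] = 0.0000
Node 0 (S = 65): V_0 = 1/1.03·[0.6333·19.4074 + 0.3667·0.0000] = 11.9333

£11.93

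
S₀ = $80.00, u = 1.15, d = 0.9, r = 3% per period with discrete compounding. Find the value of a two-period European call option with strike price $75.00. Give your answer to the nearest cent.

$11.52

Risk-neutral probability p = (1 + 0.03 − 0.9)/(1.15 − 0.9) = 0.1300/0.2500 = 0.5200
Terminal stock prices: S_uu = 105.8, S_ud = 82.8, S_dd = 64.8
Terminal payoffs (S − K): max(30.8, 0) = 30.8, max(7.8, 0) = 7.8, max(-10.2, 0) = 0
Node u (S = 92): V_u = 1/1.03·[0.5200·30.8000 + 0.4800·7.8000] = 19.1845
Node d (S = 72): V_d = 1/1.03·[0.5200·7.8000 + 0.4800·0.0000] = 3.9379
Node 0 (S = 80): V_0 = 1/1.03·[0.5200·19.1845 + 0.4800·3.9379] = 11.5205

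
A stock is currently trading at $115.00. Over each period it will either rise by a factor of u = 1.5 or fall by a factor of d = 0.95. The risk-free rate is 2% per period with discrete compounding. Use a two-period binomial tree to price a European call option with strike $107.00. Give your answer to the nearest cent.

$14.51

Risk-neutral probability p = (1 + 0.02 − 0.95)/(1.5 − 0.95) = 0.0700/0.5500 = 0.1273
Terminal stock prices: S_uu = 258.8, S_ud = 163.9, S_dd = 103.8
Terminal payoffs (S − K): max(151.8, 0) = 151.8, max(56.88, 0) = 56.88, max(-3.213, 0) = 0
Node u (S = 172.5): V_u = 1/1.02·[0.1273·151.7500 + 0.8727·56.8750] = 67.5980
Node d (S = 109.2): V_d = 1/1.02·[0.1273·56.8750 + 0.8727·0.0000] = 7.0967
Node 0 (S = 115): V_0 = 1/1.02·[0.1273·67.5980 + 0.8727·7.0967] = 14.5067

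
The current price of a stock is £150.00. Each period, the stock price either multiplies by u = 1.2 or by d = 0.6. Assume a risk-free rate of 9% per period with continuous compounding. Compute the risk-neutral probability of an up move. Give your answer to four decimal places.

p = 0.8236

Risk-neutral probability p = (e^0.09 − 0.6)/(1.2 − 0.6) = 0.4942/0.6000 = 0.8236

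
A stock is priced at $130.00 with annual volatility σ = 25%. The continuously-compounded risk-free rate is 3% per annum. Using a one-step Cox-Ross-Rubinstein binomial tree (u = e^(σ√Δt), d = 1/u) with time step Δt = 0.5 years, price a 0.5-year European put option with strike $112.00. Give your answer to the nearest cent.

CRR parameters: u = e^(σ√Δt) = e^(0.25·√0.5) = 1.1934, d = 1/u = 0.8380
Per-period rate: rΔt = 0.03·0.5 = 0.015, so R = e^0.015 = 1.0151
Risk-neutral probability p = (e^0.015 − 0.8380)/(1.1934 − 0.8380) = 0.1771/0.3554 = 0.4984
Terminal stock prices: S_u = 155.1, S_d = 108.9
Terminal payoffs (K − S): max(-43.14, 0) = 0, max(3.064, 0) = 3.064
Node 0 (S = 130): V_0 = e^(−0.015)·[0.4984·0.0000 + 0.5016·3.0643] = 1.5140

$1.51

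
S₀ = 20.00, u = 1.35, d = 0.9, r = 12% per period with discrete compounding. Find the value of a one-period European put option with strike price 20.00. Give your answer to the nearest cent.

0.91

Risk-neutral probability p = (1 + 0.12 − 0.9)/(1.35 − 0.9) = 0.2200/0.4500 = 0.4889
Terminal stock prices: S_u = 27, S_d = 18
Terminal payoffs (K − S): max(-7, 0) = 0, max(2, 0) = 2
Node 0 (S = 20): V_0 = 1/1.12·[0.4889·0.0000 + 0.5111·2.0000] = 0.9127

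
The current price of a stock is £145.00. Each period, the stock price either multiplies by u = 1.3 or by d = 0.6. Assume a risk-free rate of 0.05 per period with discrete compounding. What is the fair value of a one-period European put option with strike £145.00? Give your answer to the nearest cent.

Risk-neutral probability p = (1 + 0.05 − 0.6)/(1.3 − 0.6) = 0.4500/0.7000 = 0.6429
Terminal stock prices: S_u = 188.5, S_d = 87
Terminal payoffs (K − S): max(-43.5, 0) = 0, max(58, 0) = 58
Node 0 (S = 145): V_0 = 1/1.05·[0.6429·0.0000 + 0.3571·58.0000] = 19.7279

£19.73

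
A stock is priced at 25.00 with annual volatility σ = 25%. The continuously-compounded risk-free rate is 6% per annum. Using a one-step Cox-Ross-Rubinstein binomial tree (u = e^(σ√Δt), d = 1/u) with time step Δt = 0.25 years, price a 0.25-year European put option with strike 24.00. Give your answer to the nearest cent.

CRR parameters: u = e^(σ√Δt) = e^(0.25·√0.25) = 1.1331, d = 1/u = 0.8825
Per-period rate: rΔt = 0.06·0.25 = 0.015, so R = e^0.015 = 1.0151
Risk-neutral probability p = (e^0.015 − 0.8825)/(1.1331 − 0.8825) = 0.1326/0.2507 = 0.5291
Terminal stock prices: S_u = 28.33, S_d = 22.06
Terminal payoffs (K − S): max(-4.329, 0) = 0, max(1.938, 0) = 1.938
Node 0 (S = 25): V_0 = e^(−0.015)·[0.5291·0.0000 + 0.4709·1.9376] = 0.8988

0.90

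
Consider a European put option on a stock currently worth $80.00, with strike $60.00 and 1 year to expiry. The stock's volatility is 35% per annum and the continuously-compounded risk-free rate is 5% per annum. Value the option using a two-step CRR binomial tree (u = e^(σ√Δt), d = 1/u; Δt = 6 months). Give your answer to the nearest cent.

$2.79

CRR parameters: u = e^(σ√Δt) = e^(0.35·√0.5) = 1.2808, d = 1/u = 0.7808
Per-period rate: rΔt = 0.05·0.5 = 0.025, so R = e^0.025 = 1.0253
Risk-neutral probability p = (e^0.025 − 0.7808)/(1.2808 − 0.7808) = 0.2446/0.5000 = 0.4891
Terminal stock prices: S_uu = 131.2, S_ud = 80, S_dd = 48.77
Terminal payoffs (K − S): max(-71.24, 0) = 0, max(-20, 0) = 0, max(11.23, 0) = 11.23
Node u (S = 102.5): V_u = e^(−0.025)·[0.4891·0.0000 + 0.5109·0.0000] = 0.0000
Node d (S = 62.46): V_d = e^(−0.025)·[0.4891·0.0000 + 0.5109·11.2331] = 5.5976
Node 0 (S = 80): V_0 = e^(−0.025)·[0.4891·0.0000 + 0.5109·5.5976] = 2.7894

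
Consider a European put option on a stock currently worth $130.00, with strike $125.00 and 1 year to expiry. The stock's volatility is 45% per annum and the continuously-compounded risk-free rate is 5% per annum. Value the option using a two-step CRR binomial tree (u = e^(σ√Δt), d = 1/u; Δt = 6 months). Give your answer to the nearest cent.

$15.58

CRR parameters: u = e^(σ√Δt) = e^(0.45·√0.5) = 1.3746, d = 1/u = 0.7275
Per-period rate: rΔt = 0.05·0.5 = 0.025, so R = e^0.025 = 1.0253
Risk-neutral probability p = (e^0.025 − 0.7275)/(1.3746 − 0.7275) = 0.2979/0.6472 = 0.4602
Terminal stock prices: S_uu = 245.7, S_ud = 130, S_dd = 68.8
Terminal payoffs (K − S): max(-120.7, 0) = 0, max(-5, 0) = 0, max(56.2, 0) = 56.2
Node u (S = 178.7): V_u = e^(−0.025)·[0.4602·0.0000 + 0.5398·0.0000] = 0.0000
Node d (S = 94.57): V_d = e^(−0.025)·[0.4602·0.0000 + 0.5398·56.2045] = 29.5884
Node 0 (S = 130): V_0 = e^(−0.025)·[0.4602·0.0000 + 0.5398·29.5884] = 15.5766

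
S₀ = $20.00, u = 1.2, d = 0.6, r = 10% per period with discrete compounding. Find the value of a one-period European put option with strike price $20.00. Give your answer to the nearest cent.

Risk-neutral probability p = (1 + 0.1 − 0.6)/(1.2 − 0.6) = 0.5000/0.6000 = 0.8333
Terminal stock prices: S_u = 24, S_d = 12
Terminal payoffs (K − S): max(-4, 0) = 0, max(8, 0) = 8
Node 0 (S = 20): V_0 = 1/1.1·[0.8333·0.0000 + 0.1667·8.0000] = 1.2121

$1.21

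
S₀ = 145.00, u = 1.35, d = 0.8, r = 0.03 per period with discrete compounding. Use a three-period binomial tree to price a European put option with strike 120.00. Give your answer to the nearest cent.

Risk-neutral probability p = (1 + 0.03 − 0.8)/(1.35 − 0.8) = 0.2300/0.5500 = 0.4182
Terminal stock prices: S_uuu = 356.8, S_uud = 211.4, S_udd = 125.3, S_ddd = 74.24
Terminal payoffs (K − S): max(-236.8, 0) = 0, max(-91.41, 0) = 0, max(-5.28, 0) = 0, max(45.76, 0) = 45.76
Node uu (S = 264.3): V_uu = 1/1.03·[0.4182·0.0000 + 0.5818·0.0000] = 0.0000
Node ud (S = 156.6): V_ud = 1/1.03·[0.4182·0.0000 + 0.5818·0.0000] = 0.0000
Node dd (S = 92.8): V_dd = 1/1.03·[0.4182·0.0000 + 0.5818·45.7600] = 25.8485
Node u (S = 195.8): V_u = 1/1.03·[0.4182·0.0000 + 0.5818·0.0000] = 0.0000
Node d (S = 116): V_d = 1/1.03·[0.4182·0.0000 + 0.5818·25.8485] = 14.6011
Node 0 (S = 145): V_0 = 1/1.03·[0.4182·0.0000 + 0.5818·14.6011] = 8.2478

8.25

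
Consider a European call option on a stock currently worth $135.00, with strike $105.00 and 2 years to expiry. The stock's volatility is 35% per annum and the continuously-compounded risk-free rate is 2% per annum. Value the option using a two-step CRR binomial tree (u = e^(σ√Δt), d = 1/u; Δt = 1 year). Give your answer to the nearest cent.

$45.49

CRR parameters: u = e^(σ√Δt) = e^(0.35·√1) = 1.4191, d = 1/u = 0.7047
Per-period rate: rΔt = 0.02·1 = 0.02, so R = e^0.02 = 1.0202
Risk-neutral probability p = (e^0.02 − 0.7047)/(1.4191 − 0.7047) = 0.3155/0.7144 = 0.4417
Terminal stock prices: S_uu = 271.9, S_ud = 135, S_dd = 67.04
Terminal payoffs (S − K): max(166.9, 0) = 166.9, max(30, 0) = 30, max(-37.96, 0) = 0
Node u (S = 191.6): V_u = e^(−0.02)·[0.4417·166.8566 + 0.5583·30.0000] = 88.6533
Node d (S = 95.13): V_d = e^(−0.02)·[0.4417·30.0000 + 0.5583·0.0000] = 12.9875
Node 0 (S = 135): V_0 = e^(−0.02)·[0.4417·88.6533 + 0.5583·12.9875] = 45.4872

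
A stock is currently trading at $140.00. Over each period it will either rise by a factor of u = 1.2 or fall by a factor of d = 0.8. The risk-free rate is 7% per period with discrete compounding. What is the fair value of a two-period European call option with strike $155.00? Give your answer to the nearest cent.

Risk-neutral probability p = (1 + 0.07 − 0.8)/(1.2 − 0.8) = 0.2700/0.4000 = 0.6750
Terminal stock prices: S_uu = 201.6, S_ud = 134.4, S_dd = 89.6
Terminal payoffs (S − K): max(46.6, 0) = 46.6, max(-20.6, 0) = 0, max(-65.4, 0) = 0
Node u (S = 168): V_u = 1/1.07·[0.6750·46.6000 + 0.3250·0.0000] = 29.3972
Node d (S = 112): V_d = 1/1.07·[0.6750·0.0000 + 0.3250·0.0000] = 0.0000
Node 0 (S = 140): V_0 = 1/1.07·[0.6750·29.3972 + 0.3250·0.0000] = 18.5450

$18.54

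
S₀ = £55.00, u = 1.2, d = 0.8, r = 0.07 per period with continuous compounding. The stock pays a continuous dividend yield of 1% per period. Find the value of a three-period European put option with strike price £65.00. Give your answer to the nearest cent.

£6.14

Per-period risk-free factor R = e^0.07 = 1.0725; dividend-adjusted growth = e^(0.07−0.01) = 1.0618.
Risk-neutral probability p = (1.0618 − 0.8)/(1.2 − 0.8) = 0.2618/0.4000 = 0.6546
Terminal stock prices: S_uuu = 95.04, S_uud = 63.36, S_udd = 42.24, S_ddd = 28.16
Terminal payoffs (K − S): max(-30.04, 0) = 0, max(1.64, 0) = 1.64, max(22.76, 0) = 22.76, max(36.84, 0) = 36.84
Node uu (S = 79.2): V_uu = e^(−0.07)·[0.6546·0.0000 + 0.3454·1.6400] = 0.5282
Node ud (S = 52.8): V_ud = e^(−0.07)·[0.6546·1.6400 + 0.3454·22.7600] = 8.3310
Node dd (S = 35.2): V_dd = e^(−0.07)·[0.6546·22.7600 + 0.3454·36.8400] = 25.7558
Node u (S = 66): V_u = e^(−0.07)·[0.6546·0.5282 + 0.3454·8.3310] = 3.0054
Node d (S = 44): V_d = e^(−0.07)·[0.6546·8.3310 + 0.3454·25.7558] = 13.3795
Node 0 (S = 55): V_0 = e^(−0.07)·[0.6546·3.0054 + 0.3454·13.3795] = 6.1433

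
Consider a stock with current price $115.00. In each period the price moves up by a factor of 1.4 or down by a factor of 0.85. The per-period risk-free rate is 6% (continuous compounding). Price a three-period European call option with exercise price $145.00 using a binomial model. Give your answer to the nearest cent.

$18.79

Risk-neutral probability p = (e^0.06 − 0.85)/(1.4 − 0.85) = 0.2118/0.5500 = 0.3852
Terminal stock prices: S_uuu = 315.6, S_uud = 191.6, S_udd = 116.3, S_ddd = 70.62
Terminal payoffs (S − K): max(170.6, 0) = 170.6, max(46.59, 0) = 46.59, max(-28.68, 0) = 0, max(-74.38, 0) = 0
Node uu (S = 225.4): V_uu = e^(−0.06)·[0.3852·170.5600 + 0.6148·46.5900] = 88.8441
Node ud (S = 136.8): V_ud = e^(−0.06)·[0.3852·46.5900 + 0.6148·0.0000] = 16.8995
Node dd (S = 83.09): V_dd = e^(−0.06)·[0.3852·0.0000 + 0.6148·0.0000] = 0.0000
Node u (S = 161): V_u = e^(−0.06)·[0.3852·88.8441 + 0.6148·16.8995] = 42.0116
Node d (S = 97.75): V_d = e^(−0.06)·[0.3852·16.8995 + 0.6148·0.0000] = 6.1299
Node 0 (S = 115): V_0 = e^(−0.06)·[0.3852·42.0116 + 0.6148·6.1299] = 18.7882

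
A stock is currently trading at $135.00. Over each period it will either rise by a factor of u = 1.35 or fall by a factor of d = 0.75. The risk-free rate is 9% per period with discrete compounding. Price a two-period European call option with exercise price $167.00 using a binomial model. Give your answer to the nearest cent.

$21.36

Risk-neutral probability p = (1 + 0.09 − 0.75)/(1.35 − 0.75) = 0.3400/0.6000 = 0.5667
Terminal stock prices: S_uu = 246, S_ud = 136.7, S_dd = 75.94
Terminal payoffs (S − K): max(79.04, 0) = 79.04, max(-30.31, 0) = 0, max(-91.06, 0) = 0
Node u (S = 182.2): V_u = 1/1.09·[0.5667·79.0375 + 0.4333·0.0000] = 41.0898
Node d (S = 101.2): V_d = 1/1.09·[0.5667·0.0000 + 0.4333·0.0000] = 0.0000
Node 0 (S = 135): V_0 = 1/1.09·[0.5667·41.0898 + 0.4333·0.0000] = 21.3617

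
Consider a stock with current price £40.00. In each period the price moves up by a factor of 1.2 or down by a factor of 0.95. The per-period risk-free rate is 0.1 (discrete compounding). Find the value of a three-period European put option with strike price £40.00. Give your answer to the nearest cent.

Risk-neutral probability p = (1 + 0.1 − 0.95)/(1.2 − 0.95) = 0.1500/0.2500 = 0.6000
Terminal stock prices: S_uuu = 69.12, S_uud = 54.72, S_udd = 43.32, S_ddd = 34.29
Terminal payoffs (K − S): max(-29.12, 0) = 0, max(-14.72, 0) = 0, max(-3.32, 0) = 0, max(5.705, 0) = 5.705
Node uu (S = 57.6): V_uu = 1/1.1·[0.6000·0.0000 + 0.4000·0.0000] = 0.0000
Node ud (S = 45.6): V_ud = 1/1.1·[0.6000·0.0000 + 0.4000·0.0000] = 0.0000
Node dd (S = 36.1): V_dd = 1/1.1·[0.6000·0.0000 + 0.4000·5.7050] = 2.0745
Node u (S = 48): V_u = 1/1.1·[0.6000·0.0000 + 0.4000·0.0000] = 0.0000
Node d (S = 38): V_d = 1/1.1·[0.6000·0.0000 + 0.4000·2.0745] = 0.7544
Node 0 (S = 40): V_0 = 1/1.1·[0.6000·0.0000 + 0.4000·0.7544] = 0.2743

£0.27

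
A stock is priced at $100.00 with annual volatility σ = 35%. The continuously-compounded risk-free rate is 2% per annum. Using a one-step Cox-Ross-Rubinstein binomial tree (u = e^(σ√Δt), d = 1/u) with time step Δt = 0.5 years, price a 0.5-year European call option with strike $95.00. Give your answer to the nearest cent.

$15.02

CRR parameters: u = e^(σ√Δt) = e^(0.35·√0.5) = 1.2808, d = 1/u = 0.7808
Per-period rate: rΔt = 0.02·0.5 = 0.01, so R = e^0.01 = 1.0101
Risk-neutral probability p = (e^0.01 − 0.7808)/(1.2808 − 0.7808) = 0.2293/0.5000 = 0.4585
Terminal stock prices: S_u = 128.1, S_d = 78.08
Terminal payoffs (S − K): max(33.08, 0) = 33.08, max(-16.92, 0) = 0
Node 0 (S = 100): V_0 = e^(−0.01)·[0.4585·33.0803 + 0.5415·0.0000] = 15.0177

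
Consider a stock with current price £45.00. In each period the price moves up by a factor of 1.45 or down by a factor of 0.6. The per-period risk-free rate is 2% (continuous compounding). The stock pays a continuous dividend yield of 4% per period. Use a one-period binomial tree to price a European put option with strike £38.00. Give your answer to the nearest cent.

£5.96

Per-period risk-free factor R = e^0.02 = 1.0202; dividend-adjusted growth = e^(0.02−0.04) = 0.9802.
Risk-neutral probability p = (0.9802 − 0.6)/(1.45 − 0.6) = 0.3802/0.8500 = 0.4473
Terminal stock prices: S_u = 65.25, S_d = 27
Terminal payoffs (K − S): max(-27.25, 0) = 0, max(11, 0) = 11
Node 0 (S = 45): V_0 = e^(−0.02)·[0.4473·0.0000 + 0.5527·11.0000] = 5.9594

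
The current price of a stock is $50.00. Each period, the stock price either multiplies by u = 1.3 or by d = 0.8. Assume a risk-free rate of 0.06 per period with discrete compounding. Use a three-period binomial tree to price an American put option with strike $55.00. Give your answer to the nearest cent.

Risk-neutral probability p = (1 + 0.06 − 0.8)/(1.3 − 0.8) = 0.2600/0.5000 = 0.5200
Terminal stock prices: S_uuu = 109.9, S_uud = 67.6, S_udd = 41.6, S_ddd = 25.6
Terminal payoffs (K − S): max(-54.85, 0) = 0, max(-12.6, 0) = 0, max(13.4, 0) = 13.4, max(29.4, 0) = 29.4
Node uu (S = 84.5): continuation = 1/1.06·[0.5200·0.0000 + 0.4800·0.0000] = 0.0000; exercise value = 0.0000 ≤ continuation, so V_uu = 0.0000
Node ud (S = 52): continuation = 1/1.06·[0.5200·0.0000 + 0.4800·13.4000] = 6.0679; exercise value = 3.0000 ≤ continuation, so V_ud = 6.0679
Node dd (S = 32): continuation = 1/1.06·[0.5200·13.4000 + 0.4800·29.4000] = 19.8868; exercise value = 23.0000 > continuation, so V_dd = 23.0000 (exercise)
Node u (S = 65): continuation = 1/1.06·[0.5200·0.0000 + 0.4800·6.0679] = 2.7477; exercise value = 0.0000 ≤ continuation, so V_u = 2.7477
Node d (S = 40): continuation = 1/1.06·[0.5200·6.0679 + 0.4800·23.0000] = 13.3918; exercise value = 15.0000 > continuation, so V_d = 15.0000 (exercise)
Node 0 (S = 50): continuation = 1/1.06·[0.5200·2.7477 + 0.4800·15.0000] = 8.1404; exercise value = 5.0000 ≤ continuation, so V_0 = 8.1404

$8.14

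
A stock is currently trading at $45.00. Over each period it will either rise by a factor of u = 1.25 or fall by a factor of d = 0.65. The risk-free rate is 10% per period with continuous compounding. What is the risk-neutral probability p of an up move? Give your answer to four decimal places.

p = 0.7586

Risk-neutral probability p = (e^0.1 − 0.65)/(1.25 − 0.65) = 0.4552/0.6000 = 0.7586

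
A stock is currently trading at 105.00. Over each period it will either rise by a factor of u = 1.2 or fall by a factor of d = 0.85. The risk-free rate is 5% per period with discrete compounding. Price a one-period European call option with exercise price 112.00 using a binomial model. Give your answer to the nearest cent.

7.62

Risk-neutral probability p = (1 + 0.05 − 0.85)/(1.2 − 0.85) = 0.2000/0.3500 = 0.5714
Terminal stock prices: S_u = 126, S_d = 89.25
Terminal payoffs (S − K): max(14, 0) = 14, max(-22.75, 0) = 0
Node 0 (S = 105): V_0 = 1/1.05·[0.5714·14.0000 + 0.4286·0.0000] = 7.6190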